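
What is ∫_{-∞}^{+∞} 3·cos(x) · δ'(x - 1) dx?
3 \sin{\left(1 \right)}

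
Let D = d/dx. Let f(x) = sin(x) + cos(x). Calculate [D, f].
- \sin{\left(x \right)} + \cos{\left(x \right)}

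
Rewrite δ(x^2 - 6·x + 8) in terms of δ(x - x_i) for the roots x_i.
\frac{\delta(x - 2) + \delta(x - 4)}{2}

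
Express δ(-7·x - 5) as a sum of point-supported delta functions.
\frac{\delta(x + 5/7)}{7}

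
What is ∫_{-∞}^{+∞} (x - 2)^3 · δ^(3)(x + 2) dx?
-6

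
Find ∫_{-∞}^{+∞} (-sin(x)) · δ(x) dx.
0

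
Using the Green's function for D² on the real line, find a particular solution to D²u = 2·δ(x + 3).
|x + 3|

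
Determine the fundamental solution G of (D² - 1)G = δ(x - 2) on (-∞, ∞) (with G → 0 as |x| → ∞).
-\frac{e^{-|x - 2|}}{2}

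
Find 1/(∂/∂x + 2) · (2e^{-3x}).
- 2 e^{- 3 x}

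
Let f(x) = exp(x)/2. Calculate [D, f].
\frac{e^{x}}{2}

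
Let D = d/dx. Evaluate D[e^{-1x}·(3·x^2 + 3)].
3 \left(- x^{2} + 2 x - 1\right) e^{- x}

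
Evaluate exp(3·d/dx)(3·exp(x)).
3 e^{x + 3}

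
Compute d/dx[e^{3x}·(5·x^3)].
15 x^{2} \left(x + 1\right) e^{3 x}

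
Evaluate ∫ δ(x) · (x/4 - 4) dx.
-4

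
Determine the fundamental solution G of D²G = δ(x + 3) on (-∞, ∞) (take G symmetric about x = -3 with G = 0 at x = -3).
\frac{|x + 3|}{2}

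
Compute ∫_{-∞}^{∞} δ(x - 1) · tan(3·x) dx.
\tan{\left(3 \right)}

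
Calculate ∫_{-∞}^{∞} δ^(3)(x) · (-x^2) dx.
0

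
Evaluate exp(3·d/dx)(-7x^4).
- 7 x^{4} - 84 x^{3} - 378 x^{2} - 756 x - 567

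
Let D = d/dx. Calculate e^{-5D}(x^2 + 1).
x^{2} - 10 x + 26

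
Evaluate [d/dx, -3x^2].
- 6 x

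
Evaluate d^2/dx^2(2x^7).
84 x^{5}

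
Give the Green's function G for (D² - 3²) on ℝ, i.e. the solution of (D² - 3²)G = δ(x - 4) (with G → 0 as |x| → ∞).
-\frac{e^{-3|x - 4|}}{6}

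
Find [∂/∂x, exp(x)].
e^{x}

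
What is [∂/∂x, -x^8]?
- 8 x^{7}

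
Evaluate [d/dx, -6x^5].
- 30 x^{4}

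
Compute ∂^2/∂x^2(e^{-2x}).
4 e^{- 2 x}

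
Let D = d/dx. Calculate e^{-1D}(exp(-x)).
e^{1 - x}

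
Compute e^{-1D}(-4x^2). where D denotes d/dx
- 4 x^{2} + 8 x - 4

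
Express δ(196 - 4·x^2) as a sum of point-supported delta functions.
\frac{\delta(x - 7) + \delta(x + 7)}{56}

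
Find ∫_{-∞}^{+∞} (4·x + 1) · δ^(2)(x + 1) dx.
0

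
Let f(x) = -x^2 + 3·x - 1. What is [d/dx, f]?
3 - 2 x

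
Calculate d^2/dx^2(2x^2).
4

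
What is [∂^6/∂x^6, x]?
6\frac{d^{5}}{dx^{5}}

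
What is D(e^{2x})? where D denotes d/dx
2 e^{2 x}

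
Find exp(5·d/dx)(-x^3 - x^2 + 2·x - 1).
- x^{3} - 16 x^{2} - 83 x - 141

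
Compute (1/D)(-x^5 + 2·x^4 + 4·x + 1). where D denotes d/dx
- \frac{x^{6}}{6} + \frac{2 x^{5}}{5} + 2 x^{2} + x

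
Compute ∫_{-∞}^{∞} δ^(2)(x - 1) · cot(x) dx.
\frac{2 \cot{\left(1 \right)}}{\sin^{2}{\left(1 \right)}}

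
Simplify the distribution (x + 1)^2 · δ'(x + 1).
0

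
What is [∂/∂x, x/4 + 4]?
\frac{1}{4}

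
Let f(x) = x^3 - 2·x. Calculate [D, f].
3 x^{2} - 2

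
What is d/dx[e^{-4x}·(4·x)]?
4 \left(1 - 4 x\right) e^{- 4 x}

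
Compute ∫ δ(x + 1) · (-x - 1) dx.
0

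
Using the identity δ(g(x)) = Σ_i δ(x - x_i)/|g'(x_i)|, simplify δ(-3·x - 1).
\frac{\delta(x + 1/3)}{3}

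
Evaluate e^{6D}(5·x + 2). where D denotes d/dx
5 x + 32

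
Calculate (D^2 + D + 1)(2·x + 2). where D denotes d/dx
2 x + 4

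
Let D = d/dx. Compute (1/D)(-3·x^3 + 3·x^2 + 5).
- \frac{3 x^{4}}{4} + x^{3} + 5 x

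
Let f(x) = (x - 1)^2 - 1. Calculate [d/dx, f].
2 x - 2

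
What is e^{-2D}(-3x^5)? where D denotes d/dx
- 3 x^{5} + 30 x^{4} - 120 x^{3} + 240 x^{2} - 240 x + 96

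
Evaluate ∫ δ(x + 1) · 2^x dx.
\frac{1}{2}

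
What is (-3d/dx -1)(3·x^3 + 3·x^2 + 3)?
- 3 x^{3} - 30 x^{2} - 18 x - 3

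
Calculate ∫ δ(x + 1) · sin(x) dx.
- \sin{\left(1 \right)}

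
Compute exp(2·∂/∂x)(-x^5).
- x^{5} - 10 x^{4} - 40 x^{3} - 80 x^{2} - 80 x - 32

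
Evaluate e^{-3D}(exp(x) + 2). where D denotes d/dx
e^{x - 3} + 2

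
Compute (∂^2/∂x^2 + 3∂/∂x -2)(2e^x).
4 e^{x}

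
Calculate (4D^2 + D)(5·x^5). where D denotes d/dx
25 x^{3} \left(x + 16\right)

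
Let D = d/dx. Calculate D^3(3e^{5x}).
375 e^{5 x}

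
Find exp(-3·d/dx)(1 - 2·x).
7 - 2 x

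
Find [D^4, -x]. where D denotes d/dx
-4D^{3}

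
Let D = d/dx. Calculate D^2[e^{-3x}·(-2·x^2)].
2 \left(- 9 x^{2} + 12 x - 2\right) e^{- 3 x}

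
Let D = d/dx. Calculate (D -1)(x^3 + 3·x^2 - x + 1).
- x^{3} + 7 x - 2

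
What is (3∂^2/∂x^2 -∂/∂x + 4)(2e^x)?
12 e^{x}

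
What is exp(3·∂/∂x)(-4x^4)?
- 4 x^{4} - 48 x^{3} - 216 x^{2} - 432 x - 324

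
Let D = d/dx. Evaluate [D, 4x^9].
36 x^{8}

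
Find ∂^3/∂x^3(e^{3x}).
27 e^{3 x}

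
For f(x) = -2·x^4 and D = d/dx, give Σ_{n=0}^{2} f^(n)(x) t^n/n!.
2 x^{2} \left(- 6 t^{2} - 4 t x - x^{2}\right)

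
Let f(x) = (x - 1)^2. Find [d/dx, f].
2 x - 2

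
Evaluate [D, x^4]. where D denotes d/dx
4 x^{3}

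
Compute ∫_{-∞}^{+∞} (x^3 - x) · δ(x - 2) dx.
6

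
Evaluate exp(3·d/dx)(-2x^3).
- 2 x^{3} - 18 x^{2} - 54 x - 54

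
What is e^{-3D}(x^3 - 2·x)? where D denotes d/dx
x^{3} - 9 x^{2} + 25 x - 21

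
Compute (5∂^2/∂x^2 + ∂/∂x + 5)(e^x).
11 e^{x}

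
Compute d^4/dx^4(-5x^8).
- 8400 x^{4}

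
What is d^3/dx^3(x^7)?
210 x^{4}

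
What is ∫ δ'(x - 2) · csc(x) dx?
\cot{\left(2 \right)} \csc{\left(2 \right)}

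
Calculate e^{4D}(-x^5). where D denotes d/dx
- x^{5} - 20 x^{4} - 160 x^{3} - 640 x^{2} - 1280 x - 1024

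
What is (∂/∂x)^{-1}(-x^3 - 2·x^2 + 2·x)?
- \frac{x^{4}}{4} - \frac{2 x^{3}}{3} + x^{2}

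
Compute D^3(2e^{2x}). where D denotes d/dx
16 e^{2 x}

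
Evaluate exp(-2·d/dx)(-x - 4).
- x - 2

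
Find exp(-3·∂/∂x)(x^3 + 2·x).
x^{3} - 9 x^{2} + 29 x - 33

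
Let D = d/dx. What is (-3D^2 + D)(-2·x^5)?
10 x^{3} \left(12 - x\right)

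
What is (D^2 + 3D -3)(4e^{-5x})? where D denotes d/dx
28 e^{- 5 x}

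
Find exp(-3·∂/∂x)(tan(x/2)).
\tan{\left(\frac{x}{2} - \frac{3}{2} \right)}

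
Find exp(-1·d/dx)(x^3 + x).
x^{3} - 3 x^{2} + 4 x - 2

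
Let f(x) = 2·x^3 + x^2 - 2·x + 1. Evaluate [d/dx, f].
6 x^{2} + 2 x - 2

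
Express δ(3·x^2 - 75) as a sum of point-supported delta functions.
\frac{\delta(x - 5) + \delta(x + 5)}{30}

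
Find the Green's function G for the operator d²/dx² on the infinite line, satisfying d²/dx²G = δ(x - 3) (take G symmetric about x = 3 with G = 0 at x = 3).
\frac{|x - 3|}{2}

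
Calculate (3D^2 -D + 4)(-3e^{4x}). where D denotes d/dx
- 144 e^{4 x}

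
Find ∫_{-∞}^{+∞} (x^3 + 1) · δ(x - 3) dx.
28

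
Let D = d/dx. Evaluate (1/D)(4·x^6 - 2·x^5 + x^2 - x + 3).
\frac{4 x^{7}}{7} - \frac{x^{6}}{3} + \frac{x^{3}}{3} - \frac{x^{2}}{2} + 3 x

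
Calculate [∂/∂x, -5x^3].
- 15 x^{2}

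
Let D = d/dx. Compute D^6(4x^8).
80640 x^{2}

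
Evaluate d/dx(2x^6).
12 x^{5}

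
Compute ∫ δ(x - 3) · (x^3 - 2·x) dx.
21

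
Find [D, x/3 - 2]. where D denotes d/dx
\frac{1}{3}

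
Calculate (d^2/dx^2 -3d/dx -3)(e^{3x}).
- 3 e^{3 x}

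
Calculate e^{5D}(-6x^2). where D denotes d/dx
- 6 x^{2} - 60 x - 150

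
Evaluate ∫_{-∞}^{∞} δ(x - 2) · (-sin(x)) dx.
- \sin{\left(2 \right)}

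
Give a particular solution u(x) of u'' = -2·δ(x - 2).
-|x - 2|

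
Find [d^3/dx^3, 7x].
21\frac{d^{2}}{dx^{2}}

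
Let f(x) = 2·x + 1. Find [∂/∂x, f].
2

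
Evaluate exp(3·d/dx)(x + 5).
x + 8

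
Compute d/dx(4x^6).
24 x^{5}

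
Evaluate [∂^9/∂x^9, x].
9\frac{d^{8}}{dx^{8}}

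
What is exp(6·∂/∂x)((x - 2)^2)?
x^{2} + 8 x + 16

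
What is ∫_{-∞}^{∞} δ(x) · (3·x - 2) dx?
-2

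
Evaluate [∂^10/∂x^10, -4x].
-40\frac{d^{9}}{dx^{9}}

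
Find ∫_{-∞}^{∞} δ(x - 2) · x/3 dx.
\frac{2}{3}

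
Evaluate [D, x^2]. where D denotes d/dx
2 x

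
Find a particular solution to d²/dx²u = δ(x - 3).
\frac{|x - 3|}{2}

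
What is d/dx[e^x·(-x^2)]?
x \left(- x - 2\right) e^{x}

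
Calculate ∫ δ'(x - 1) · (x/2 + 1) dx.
- \frac{1}{2}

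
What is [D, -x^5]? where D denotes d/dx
- 5 x^{4}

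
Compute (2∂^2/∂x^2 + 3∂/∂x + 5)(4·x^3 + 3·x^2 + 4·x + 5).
20 x^{3} + 51 x^{2} + 86 x + 49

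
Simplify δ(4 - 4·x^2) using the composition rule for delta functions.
\frac{\delta(x - 1) + \delta(x + 1)}{8}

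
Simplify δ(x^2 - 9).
\frac{\delta(x - 3) + \delta(x + 3)}{6}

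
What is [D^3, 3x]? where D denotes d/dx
9D^{2}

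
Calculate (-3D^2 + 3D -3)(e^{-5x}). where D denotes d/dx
- 93 e^{- 5 x}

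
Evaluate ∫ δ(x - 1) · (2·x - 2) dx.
0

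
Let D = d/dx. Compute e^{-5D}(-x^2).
- x^{2} + 10 x - 25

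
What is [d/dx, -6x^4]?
- 24 x^{3}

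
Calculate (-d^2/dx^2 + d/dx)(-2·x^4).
8 x^{2} \left(3 - x\right)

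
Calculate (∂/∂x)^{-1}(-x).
- \frac{x^{2}}{2}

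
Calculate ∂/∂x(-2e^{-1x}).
2 e^{- x}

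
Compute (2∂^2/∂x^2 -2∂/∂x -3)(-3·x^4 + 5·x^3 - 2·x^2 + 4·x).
9 x^{4} + 9 x^{3} - 96 x^{2} + 56 x - 16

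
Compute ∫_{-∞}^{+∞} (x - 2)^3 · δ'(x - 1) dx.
-3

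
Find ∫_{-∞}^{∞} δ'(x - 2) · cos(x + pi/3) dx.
\sin{\left(\frac{\pi}{3} + 2 \right)}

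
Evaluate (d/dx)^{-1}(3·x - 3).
\frac{3 x^{2}}{2} - 3 x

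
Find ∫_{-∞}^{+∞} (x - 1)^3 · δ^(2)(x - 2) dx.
6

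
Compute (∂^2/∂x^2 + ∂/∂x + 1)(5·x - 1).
5 x + 4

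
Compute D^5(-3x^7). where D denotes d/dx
- 7560 x^{2}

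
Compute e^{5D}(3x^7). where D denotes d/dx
3 x^{7} + 105 x^{6} + 1575 x^{5} + 13125 x^{4} + 65625 x^{3} + 196875 x^{2} + 328125 x + 234375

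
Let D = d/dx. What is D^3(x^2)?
0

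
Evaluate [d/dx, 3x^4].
12 x^{3}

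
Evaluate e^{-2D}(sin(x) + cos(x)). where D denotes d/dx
\sqrt{2} \cos{\left(- x + \frac{\pi}{4} + 2 \right)}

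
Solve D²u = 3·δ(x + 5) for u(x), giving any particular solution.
\frac{3|x + 5|}{2}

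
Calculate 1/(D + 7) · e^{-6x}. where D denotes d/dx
e^{- 6 x}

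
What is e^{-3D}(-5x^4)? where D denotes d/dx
- 5 x^{4} + 60 x^{3} - 270 x^{2} + 540 x - 405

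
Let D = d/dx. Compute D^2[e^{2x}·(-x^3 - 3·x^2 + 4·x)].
\left(- 4 x^{3} - 24 x^{2} - 14 x + 10\right) e^{2 x}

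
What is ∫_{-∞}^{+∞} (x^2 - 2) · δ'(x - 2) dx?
-4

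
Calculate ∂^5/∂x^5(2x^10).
60480 x^{5}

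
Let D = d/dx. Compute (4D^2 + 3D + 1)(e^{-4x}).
53 e^{- 4 x}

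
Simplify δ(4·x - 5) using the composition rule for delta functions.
\frac{\delta(x - 5/4)}{4}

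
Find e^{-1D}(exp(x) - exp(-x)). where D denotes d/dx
- e^{1 - x} + e^{x - 1}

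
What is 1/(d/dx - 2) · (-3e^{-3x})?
\frac{3 e^{- 3 x}}{5}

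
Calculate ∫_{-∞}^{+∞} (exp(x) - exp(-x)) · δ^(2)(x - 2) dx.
2 \sinh{\left(2 \right)}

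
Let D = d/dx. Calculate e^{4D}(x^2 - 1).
x^{2} + 8 x + 15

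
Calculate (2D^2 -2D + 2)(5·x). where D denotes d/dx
10 x - 10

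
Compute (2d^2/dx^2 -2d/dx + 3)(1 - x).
5 - 3 x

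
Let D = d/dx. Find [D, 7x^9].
63 x^{8}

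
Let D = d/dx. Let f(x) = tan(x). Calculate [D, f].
\frac{1}{\cos^{2}{\left(x \right)}}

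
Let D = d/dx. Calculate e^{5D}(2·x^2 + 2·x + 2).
2 x^{2} + 22 x + 62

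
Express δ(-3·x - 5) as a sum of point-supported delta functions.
\frac{\delta(x + 5/3)}{3}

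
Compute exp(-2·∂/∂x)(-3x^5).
- 3 x^{5} + 30 x^{4} - 120 x^{3} + 240 x^{2} - 240 x + 96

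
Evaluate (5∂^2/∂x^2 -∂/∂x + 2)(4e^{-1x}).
32 e^{- x}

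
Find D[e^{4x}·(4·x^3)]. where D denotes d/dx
x^{2} \left(16 x + 12\right) e^{4 x}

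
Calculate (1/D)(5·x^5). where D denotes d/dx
\frac{5 x^{6}}{6}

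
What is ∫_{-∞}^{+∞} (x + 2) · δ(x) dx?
2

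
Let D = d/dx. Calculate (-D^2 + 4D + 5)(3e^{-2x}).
- 21 e^{- 2 x}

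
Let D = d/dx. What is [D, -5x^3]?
- 15 x^{2}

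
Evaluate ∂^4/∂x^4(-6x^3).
0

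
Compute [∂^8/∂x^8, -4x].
-32\frac{d^{7}}{dx^{7}}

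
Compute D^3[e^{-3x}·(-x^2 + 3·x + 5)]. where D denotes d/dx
9 \left(3 x^{2} - 15 x - 4\right) e^{- 3 x}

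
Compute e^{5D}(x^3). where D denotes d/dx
x^{3} + 15 x^{2} + 75 x + 125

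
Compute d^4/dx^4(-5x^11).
- 39600 x^{7}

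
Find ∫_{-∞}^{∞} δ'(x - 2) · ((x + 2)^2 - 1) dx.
-8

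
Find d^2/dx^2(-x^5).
- 20 x^{3}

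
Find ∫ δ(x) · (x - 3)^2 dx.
9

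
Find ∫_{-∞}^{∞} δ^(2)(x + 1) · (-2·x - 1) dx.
0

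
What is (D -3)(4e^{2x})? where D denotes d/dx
- 4 e^{2 x}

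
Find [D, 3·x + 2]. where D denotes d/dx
3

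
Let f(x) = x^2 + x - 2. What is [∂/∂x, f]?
2 x + 1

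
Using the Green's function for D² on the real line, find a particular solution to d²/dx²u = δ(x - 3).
\frac{|x - 3|}{2}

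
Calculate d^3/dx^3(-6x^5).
- 360 x^{2}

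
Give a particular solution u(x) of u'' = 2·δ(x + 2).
|x + 2|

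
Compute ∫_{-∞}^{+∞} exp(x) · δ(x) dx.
1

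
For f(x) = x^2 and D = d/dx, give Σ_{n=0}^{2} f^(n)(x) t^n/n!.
t^{2} + 2 t x + x^{2}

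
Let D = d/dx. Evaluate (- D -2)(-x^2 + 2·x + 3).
2 x^{2} - 2 x - 8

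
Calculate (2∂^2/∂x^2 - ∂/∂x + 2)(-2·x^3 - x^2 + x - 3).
- 4 x^{3} + 4 x^{2} - 20 x - 11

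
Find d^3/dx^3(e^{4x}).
64 e^{4 x}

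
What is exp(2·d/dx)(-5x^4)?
- 5 x^{4} - 40 x^{3} - 120 x^{2} - 160 x - 80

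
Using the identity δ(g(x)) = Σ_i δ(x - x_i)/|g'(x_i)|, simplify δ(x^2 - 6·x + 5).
\frac{\delta(x - 1) + \delta(x - 5)}{4}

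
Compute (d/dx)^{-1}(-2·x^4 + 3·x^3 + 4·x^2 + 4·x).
- \frac{2 x^{5}}{5} + \frac{3 x^{4}}{4} + \frac{4 x^{3}}{3} + 2 x^{2}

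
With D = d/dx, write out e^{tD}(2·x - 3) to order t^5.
2 t + 2 x - 3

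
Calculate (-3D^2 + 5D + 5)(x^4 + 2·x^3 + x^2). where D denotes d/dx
5 x^{4} + 30 x^{3} - x^{2} - 26 x - 6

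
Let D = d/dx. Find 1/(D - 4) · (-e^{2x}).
\frac{e^{2 x}}{2}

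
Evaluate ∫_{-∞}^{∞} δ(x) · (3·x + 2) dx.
2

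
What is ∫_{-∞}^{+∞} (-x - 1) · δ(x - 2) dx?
-3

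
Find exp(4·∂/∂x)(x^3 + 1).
x^{3} + 12 x^{2} + 48 x + 65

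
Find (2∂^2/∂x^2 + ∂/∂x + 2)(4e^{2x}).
48 e^{2 x}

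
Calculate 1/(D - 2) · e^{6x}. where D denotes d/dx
\frac{e^{6 x}}{4}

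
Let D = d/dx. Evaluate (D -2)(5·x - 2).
9 - 10 x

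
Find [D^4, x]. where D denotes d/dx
4D^{3}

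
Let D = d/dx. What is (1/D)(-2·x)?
- x^{2}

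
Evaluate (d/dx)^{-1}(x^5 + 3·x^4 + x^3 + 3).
\frac{x^{6}}{6} + \frac{3 x^{5}}{5} + \frac{x^{4}}{4} + 3 x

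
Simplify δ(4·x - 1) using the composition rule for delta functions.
\frac{\delta(x - 1/4)}{4}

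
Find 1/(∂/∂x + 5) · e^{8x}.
\frac{e^{8 x}}{13}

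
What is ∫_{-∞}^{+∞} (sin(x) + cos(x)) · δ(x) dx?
1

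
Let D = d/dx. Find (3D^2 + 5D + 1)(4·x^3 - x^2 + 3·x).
4 x^{3} + 59 x^{2} + 65 x + 9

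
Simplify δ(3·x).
\frac{\delta(x)}{3}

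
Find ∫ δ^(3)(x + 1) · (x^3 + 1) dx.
-6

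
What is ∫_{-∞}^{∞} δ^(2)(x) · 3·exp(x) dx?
3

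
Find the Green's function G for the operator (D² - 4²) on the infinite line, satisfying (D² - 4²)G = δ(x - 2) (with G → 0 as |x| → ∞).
-\frac{e^{-4|x - 2|}}{8}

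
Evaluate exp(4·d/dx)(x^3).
x^{3} + 12 x^{2} + 48 x + 64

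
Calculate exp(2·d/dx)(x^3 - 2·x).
x^{3} + 6 x^{2} + 10 x + 4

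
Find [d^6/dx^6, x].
6\frac{d^{5}}{dx^{5}}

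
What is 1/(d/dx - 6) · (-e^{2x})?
\frac{e^{2 x}}{4}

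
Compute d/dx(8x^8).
64 x^{7}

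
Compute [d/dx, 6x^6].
36 x^{5}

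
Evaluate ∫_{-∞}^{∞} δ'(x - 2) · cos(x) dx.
\sin{\left(2 \right)}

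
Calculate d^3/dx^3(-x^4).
- 24 x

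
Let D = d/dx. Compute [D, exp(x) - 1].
e^{x}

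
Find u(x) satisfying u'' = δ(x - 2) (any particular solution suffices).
\frac{|x - 2|}{2}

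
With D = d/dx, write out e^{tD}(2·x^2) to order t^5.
2 t^{2} + 4 t x + 2 x^{2}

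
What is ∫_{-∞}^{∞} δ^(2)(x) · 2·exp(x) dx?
2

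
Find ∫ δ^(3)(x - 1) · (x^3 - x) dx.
-6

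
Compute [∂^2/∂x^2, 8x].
16\frac{d}{dx}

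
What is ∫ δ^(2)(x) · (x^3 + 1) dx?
0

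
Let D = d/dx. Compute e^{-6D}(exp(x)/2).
\frac{e^{x - 6}}{2}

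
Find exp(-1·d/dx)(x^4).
x^{4} - 4 x^{3} + 6 x^{2} - 4 x + 1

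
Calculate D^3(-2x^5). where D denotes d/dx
- 120 x^{2}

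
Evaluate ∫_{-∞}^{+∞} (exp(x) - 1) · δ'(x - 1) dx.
- e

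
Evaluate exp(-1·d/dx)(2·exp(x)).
2 e^{x - 1}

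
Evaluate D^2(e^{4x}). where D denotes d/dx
16 e^{4 x}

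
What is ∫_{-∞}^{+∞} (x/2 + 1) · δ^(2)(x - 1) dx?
0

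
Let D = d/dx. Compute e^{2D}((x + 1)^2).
x^{2} + 6 x + 9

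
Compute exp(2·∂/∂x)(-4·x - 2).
- 4 x - 10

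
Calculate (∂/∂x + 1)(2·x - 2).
2 x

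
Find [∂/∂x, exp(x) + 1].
e^{x}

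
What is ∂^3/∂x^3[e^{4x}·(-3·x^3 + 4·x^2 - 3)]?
\left(- 192 x^{3} - 176 x^{2} + 168 x - 114\right) e^{4 x}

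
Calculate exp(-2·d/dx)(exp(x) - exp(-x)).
- e^{2 - x} + e^{x - 2}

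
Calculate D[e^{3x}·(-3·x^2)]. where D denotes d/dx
3 x \left(- 3 x - 2\right) e^{3 x}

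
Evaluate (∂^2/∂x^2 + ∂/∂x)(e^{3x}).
12 e^{3 x}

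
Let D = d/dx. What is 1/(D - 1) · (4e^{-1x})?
- 2 e^{- x}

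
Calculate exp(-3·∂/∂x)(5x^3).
5 x^{3} - 45 x^{2} + 135 x - 135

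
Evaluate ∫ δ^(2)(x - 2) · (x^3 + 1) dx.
12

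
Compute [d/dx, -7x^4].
- 28 x^{3}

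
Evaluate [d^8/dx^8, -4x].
-32\frac{d^{7}}{dx^{7}}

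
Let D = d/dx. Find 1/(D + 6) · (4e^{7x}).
\frac{4 e^{7 x}}{13}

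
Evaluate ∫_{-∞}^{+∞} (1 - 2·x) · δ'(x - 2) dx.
2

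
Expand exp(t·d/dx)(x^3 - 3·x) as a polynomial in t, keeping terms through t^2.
3 t^{2} x + 3 t \left(x^{2} - 1\right) + x^{3} - 3 x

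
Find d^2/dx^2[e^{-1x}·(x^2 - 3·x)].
\left(x^{2} - 7 x + 8\right) e^{- x}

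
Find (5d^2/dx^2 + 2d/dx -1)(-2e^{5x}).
- 268 e^{5 x}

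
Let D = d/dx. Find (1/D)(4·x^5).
\frac{2 x^{6}}{3}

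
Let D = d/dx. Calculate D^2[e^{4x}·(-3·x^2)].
\left(- 48 x^{2} - 48 x - 6\right) e^{4 x}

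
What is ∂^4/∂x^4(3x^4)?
72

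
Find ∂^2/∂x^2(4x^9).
288 x^{7}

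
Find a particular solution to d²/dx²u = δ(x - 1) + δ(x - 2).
\frac{|x - 1|}{2} + \frac{|x - 2|}{2}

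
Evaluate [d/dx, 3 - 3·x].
-3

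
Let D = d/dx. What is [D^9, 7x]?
63D^{8}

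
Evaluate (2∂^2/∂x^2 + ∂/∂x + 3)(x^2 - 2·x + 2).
3 x^{2} - 4 x + 8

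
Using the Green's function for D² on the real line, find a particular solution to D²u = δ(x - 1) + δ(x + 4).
\frac{|x - 1|}{2} + \frac{|x + 4|}{2}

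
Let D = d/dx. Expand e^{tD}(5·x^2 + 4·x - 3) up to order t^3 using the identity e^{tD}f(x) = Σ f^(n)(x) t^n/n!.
5 t^{2} + 2 t \left(5 x + 2\right) + 5 x^{2} + 4 x - 3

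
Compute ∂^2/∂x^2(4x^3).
24 x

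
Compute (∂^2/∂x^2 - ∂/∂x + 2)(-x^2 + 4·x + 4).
- 2 x^{2} + 10 x + 2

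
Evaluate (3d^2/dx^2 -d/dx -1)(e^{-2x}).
13 e^{- 2 x}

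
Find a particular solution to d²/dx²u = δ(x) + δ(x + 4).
\frac{|x|}{2} + \frac{|x + 4|}{2}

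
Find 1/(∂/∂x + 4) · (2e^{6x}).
\frac{e^{6 x}}{5}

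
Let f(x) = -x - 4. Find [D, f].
-1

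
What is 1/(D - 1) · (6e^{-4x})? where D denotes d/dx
- \frac{6 e^{- 4 x}}{5}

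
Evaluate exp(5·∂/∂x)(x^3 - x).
x^{3} + 15 x^{2} + 74 x + 120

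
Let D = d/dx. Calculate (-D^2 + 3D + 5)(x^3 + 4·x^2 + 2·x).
5 x^{3} + 29 x^{2} + 28 x - 2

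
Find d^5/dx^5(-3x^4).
0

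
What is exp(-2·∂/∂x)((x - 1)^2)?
x^{2} - 6 x + 9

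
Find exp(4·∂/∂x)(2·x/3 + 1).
\frac{2 x}{3} + \frac{11}{3}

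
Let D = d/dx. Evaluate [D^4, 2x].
8D^{3}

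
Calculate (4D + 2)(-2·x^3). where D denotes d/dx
4 x^{2} \left(- x - 6\right)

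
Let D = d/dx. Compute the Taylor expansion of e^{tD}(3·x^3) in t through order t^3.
3 t^{3} + 9 t^{2} x + 9 t x^{2} + 3 x^{3}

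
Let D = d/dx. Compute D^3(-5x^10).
- 3600 x^{7}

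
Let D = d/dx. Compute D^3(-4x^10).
- 2880 x^{7}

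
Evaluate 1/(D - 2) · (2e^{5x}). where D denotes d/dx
\frac{2 e^{5 x}}{3}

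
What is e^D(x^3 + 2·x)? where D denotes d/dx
x^{3} + 3 x^{2} + 5 x + 3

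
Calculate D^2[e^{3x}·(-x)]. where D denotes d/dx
\left(- 9 x - 6\right) e^{3 x}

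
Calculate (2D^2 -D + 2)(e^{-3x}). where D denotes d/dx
23 e^{- 3 x}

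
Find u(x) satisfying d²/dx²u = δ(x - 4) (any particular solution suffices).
\frac{|x - 4|}{2}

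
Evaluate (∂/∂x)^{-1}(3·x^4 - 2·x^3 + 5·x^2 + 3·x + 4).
\frac{3 x^{5}}{5} - \frac{x^{4}}{2} + \frac{5 x^{3}}{3} + \frac{3 x^{2}}{2} + 4 x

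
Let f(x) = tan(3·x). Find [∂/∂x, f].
\frac{3}{\cos^{2}{\left(3 x \right)}}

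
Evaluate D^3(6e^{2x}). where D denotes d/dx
48 e^{2 x}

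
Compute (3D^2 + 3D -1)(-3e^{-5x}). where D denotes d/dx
- 177 e^{- 5 x}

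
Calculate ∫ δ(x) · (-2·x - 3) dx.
-3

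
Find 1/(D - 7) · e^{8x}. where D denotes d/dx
e^{8 x}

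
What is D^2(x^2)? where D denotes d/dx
2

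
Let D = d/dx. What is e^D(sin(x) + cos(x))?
\sqrt{2} \sin{\left(x + \frac{\pi}{4} + 1 \right)}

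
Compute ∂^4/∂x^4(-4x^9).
- 12096 x^{5}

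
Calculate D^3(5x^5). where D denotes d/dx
300 x^{2}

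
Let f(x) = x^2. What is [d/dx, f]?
2 x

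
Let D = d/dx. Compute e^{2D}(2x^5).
2 x^{5} + 20 x^{4} + 80 x^{3} + 160 x^{2} + 160 x + 64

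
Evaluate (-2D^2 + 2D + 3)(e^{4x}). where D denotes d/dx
- 21 e^{4 x}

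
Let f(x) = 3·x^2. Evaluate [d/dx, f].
6 x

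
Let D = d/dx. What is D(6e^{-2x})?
- 12 e^{- 2 x}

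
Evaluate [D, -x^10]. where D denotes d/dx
- 10 x^{9}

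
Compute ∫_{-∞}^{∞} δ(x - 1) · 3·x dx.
3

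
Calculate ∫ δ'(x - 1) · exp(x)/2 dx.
- \frac{e}{2}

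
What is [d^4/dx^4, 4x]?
16\frac{d^{3}}{dx^{3}}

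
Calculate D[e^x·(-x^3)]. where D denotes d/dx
x^{2} \left(- x - 3\right) e^{x}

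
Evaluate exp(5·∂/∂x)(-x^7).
- x^{7} - 35 x^{6} - 525 x^{5} - 4375 x^{4} - 21875 x^{3} - 65625 x^{2} - 109375 x - 78125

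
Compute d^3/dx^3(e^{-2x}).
- 8 e^{- 2 x}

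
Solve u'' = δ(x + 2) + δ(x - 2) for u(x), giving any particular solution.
\frac{|x + 2|}{2} + \frac{|x - 2|}{2}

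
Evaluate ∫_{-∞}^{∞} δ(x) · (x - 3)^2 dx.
9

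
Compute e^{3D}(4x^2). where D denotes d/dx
4 x^{2} + 24 x + 36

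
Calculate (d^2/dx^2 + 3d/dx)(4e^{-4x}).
16 e^{- 4 x}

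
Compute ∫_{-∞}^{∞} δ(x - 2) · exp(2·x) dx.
e^{4}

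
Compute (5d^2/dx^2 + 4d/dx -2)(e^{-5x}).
103 e^{- 5 x}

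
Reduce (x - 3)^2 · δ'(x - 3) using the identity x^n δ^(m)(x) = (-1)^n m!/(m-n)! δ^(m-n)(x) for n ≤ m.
0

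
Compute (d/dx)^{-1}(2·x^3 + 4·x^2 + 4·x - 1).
\frac{x^{4}}{2} + \frac{4 x^{3}}{3} + 2 x^{2} - x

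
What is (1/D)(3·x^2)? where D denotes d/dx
x^{3}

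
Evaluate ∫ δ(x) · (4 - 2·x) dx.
4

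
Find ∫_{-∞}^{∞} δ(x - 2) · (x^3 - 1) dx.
7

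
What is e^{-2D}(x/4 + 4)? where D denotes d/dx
\frac{x}{4} + \frac{7}{2}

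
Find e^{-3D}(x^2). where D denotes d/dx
x^{2} - 6 x + 9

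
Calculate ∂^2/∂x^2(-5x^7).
- 210 x^{5}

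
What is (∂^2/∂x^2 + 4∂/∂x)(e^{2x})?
12 e^{2 x}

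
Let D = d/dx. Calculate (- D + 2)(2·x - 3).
4 x - 8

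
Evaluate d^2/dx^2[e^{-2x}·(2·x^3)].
4 x \left(2 x^{2} - 6 x + 3\right) e^{- 2 x}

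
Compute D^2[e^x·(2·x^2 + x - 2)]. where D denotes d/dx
\left(2 x^{2} + 9 x + 4\right) e^{x}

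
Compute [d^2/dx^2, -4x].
-8\frac{d}{dx}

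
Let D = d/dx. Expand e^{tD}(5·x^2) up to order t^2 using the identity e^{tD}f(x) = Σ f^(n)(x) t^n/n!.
5 t^{2} + 10 t x + 5 x^{2}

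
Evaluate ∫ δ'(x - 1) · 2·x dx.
-2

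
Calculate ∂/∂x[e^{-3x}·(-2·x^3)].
6 x^{2} \left(x - 1\right) e^{- 3 x}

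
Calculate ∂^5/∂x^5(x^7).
2520 x^{2}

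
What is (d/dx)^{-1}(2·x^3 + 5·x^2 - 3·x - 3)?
\frac{x^{4}}{2} + \frac{5 x^{3}}{3} - \frac{3 x^{2}}{2} - 3 x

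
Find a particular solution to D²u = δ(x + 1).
\frac{|x + 1|}{2}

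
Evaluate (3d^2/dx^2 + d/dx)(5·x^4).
20 x^{2} \left(x + 9\right)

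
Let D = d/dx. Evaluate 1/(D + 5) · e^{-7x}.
- \frac{e^{- 7 x}}{2}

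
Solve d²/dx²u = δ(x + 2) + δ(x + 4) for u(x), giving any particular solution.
\frac{|x + 2|}{2} + \frac{|x + 4|}{2}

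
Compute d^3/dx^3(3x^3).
18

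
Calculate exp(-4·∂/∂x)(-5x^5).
- 5 x^{5} + 100 x^{4} - 800 x^{3} + 3200 x^{2} - 6400 x + 5120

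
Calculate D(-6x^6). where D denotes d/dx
- 36 x^{5}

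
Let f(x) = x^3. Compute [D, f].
3 x^{2}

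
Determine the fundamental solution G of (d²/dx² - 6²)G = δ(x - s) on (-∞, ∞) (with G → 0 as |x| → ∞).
-\frac{e^{-6|x-s|}}{12}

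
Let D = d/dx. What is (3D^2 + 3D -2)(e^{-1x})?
- 2 e^{- x}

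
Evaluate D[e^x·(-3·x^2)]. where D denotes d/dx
3 x \left(- x - 2\right) e^{x}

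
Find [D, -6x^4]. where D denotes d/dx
- 24 x^{3}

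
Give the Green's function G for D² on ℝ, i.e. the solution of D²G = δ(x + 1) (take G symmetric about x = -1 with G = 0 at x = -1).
\frac{|x + 1|}{2}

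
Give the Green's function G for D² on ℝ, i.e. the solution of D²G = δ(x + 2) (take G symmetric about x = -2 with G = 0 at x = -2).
\frac{|x + 2|}{2}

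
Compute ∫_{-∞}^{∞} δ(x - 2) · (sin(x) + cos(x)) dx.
\cos{\left(2 \right)} + \sin{\left(2 \right)}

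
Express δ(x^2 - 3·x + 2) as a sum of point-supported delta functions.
\frac{\delta(x - 2) + \delta(x - 1)}{1}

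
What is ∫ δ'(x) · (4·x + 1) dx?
-4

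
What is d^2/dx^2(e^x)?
e^{x}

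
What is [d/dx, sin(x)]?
\cos{\left(x \right)}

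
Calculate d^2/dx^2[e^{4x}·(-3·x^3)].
- 6 x \left(8 x^{2} + 12 x + 3\right) e^{4 x}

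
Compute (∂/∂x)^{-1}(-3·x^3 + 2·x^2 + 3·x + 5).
- \frac{3 x^{4}}{4} + \frac{2 x^{3}}{3} + \frac{3 x^{2}}{2} + 5 x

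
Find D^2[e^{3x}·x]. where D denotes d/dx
\left(9 x + 6\right) e^{3 x}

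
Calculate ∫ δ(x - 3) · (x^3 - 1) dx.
26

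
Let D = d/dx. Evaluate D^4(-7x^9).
- 21168 x^{5}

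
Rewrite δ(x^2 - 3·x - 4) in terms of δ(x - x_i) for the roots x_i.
\frac{\delta(x - 4) + \delta(x + 1)}{5}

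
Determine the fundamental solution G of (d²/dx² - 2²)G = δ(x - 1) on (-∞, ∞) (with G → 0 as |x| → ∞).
-\frac{e^{-2|x - 1|}}{4}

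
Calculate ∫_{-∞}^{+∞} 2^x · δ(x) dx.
1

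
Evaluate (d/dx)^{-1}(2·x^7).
\frac{x^{8}}{4}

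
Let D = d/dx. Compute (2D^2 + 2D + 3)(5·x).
15 x + 10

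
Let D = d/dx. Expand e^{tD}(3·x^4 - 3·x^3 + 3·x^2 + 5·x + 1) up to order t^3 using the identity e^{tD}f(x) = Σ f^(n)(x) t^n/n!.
t^{3} \left(12 x - 3\right) + t^{2} \left(18 x^{2} - 9 x + 3\right) + t \left(12 x^{3} - 9 x^{2} + 6 x + 5\right) + 3 x^{4} - 3 x^{3} + 3 x^{2} + 5 x + 1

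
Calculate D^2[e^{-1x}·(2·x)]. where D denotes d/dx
2 \left(x - 2\right) e^{- x}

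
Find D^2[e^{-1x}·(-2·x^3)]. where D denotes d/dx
2 x \left(- x^{2} + 6 x - 6\right) e^{- x}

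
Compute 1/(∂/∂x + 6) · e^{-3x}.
\frac{e^{- 3 x}}{3}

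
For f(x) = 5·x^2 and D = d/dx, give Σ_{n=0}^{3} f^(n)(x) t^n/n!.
5 t^{2} + 10 t x + 5 x^{2}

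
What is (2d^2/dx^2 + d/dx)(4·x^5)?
20 x^{3} \left(x + 8\right)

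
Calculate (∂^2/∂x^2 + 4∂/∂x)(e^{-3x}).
- 3 e^{- 3 x}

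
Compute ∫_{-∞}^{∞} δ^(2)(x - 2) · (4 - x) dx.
0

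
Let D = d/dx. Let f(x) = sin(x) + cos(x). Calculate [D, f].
- \sin{\left(x \right)} + \cos{\left(x \right)}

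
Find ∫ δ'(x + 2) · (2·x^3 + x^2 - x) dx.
-19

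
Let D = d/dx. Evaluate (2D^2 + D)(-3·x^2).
- 6 x - 12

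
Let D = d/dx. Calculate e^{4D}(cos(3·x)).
\cos{\left(3 x + 12 \right)}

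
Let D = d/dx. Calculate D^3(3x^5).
180 x^{2}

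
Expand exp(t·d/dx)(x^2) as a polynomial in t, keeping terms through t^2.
t^{2} + 2 t x + x^{2}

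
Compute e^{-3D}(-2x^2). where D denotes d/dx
- 2 x^{2} + 12 x - 18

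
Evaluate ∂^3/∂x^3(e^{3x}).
27 e^{3 x}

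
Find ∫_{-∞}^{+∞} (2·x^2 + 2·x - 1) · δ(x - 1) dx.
3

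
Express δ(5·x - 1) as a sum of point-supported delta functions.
\frac{\delta(x - 1/5)}{5}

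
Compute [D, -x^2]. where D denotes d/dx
- 2 x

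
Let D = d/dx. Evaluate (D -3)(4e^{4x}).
4 e^{4 x}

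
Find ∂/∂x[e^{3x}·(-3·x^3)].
9 x^{2} \left(- x - 1\right) e^{3 x}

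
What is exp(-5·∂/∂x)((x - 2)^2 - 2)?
x^{2} - 14 x + 47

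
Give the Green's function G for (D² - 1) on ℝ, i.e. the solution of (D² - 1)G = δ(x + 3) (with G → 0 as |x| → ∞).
-\frac{e^{-|x + 3|}}{2}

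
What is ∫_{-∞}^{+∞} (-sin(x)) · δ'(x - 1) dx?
\cos{\left(1 \right)}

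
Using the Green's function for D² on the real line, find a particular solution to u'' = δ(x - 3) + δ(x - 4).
\frac{|x - 3|}{2} + \frac{|x - 4|}{2}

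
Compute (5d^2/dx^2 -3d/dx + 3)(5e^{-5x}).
715 e^{- 5 x}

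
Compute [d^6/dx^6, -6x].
-36\frac{d^{5}}{dx^{5}}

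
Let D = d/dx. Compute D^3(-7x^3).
-42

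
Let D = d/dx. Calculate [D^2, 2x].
4D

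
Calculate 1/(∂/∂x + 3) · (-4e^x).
- e^{x}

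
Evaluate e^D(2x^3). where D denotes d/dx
2 x^{3} + 6 x^{2} + 6 x + 2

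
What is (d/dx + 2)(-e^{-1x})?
- e^{- x}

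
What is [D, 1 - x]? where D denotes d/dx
-1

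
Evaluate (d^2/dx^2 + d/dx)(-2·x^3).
6 x \left(- x - 2\right)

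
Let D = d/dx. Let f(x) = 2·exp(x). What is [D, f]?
2 e^{x}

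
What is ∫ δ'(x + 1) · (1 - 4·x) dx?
4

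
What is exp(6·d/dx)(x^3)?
x^{3} + 18 x^{2} + 108 x + 216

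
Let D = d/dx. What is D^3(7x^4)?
168 x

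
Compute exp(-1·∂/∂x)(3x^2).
3 x^{2} - 6 x + 3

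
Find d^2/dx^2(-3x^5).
- 60 x^{3}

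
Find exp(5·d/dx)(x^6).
x^{6} + 30 x^{5} + 375 x^{4} + 2500 x^{3} + 9375 x^{2} + 18750 x + 15625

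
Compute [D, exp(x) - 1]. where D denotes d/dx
e^{x}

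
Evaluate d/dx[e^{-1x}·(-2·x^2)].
2 x \left(x - 2\right) e^{- x}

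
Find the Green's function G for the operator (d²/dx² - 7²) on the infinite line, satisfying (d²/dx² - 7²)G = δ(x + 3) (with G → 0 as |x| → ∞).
-\frac{e^{-7|x + 3|}}{14}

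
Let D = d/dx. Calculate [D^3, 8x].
24D^{2}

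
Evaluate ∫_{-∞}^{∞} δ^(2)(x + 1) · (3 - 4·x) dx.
0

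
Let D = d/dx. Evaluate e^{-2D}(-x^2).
- x^{2} + 4 x - 4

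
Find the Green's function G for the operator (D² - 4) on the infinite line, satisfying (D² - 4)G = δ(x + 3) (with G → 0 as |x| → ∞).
-\frac{e^{-2|x + 3|}}{4}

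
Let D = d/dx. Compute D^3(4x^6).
480 x^{3}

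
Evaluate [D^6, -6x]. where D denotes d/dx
-36D^{5}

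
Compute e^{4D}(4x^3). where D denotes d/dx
4 x^{3} + 48 x^{2} + 192 x + 256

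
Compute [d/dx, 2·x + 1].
2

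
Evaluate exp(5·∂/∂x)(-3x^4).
- 3 x^{4} - 60 x^{3} - 450 x^{2} - 1500 x - 1875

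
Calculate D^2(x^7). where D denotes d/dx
42 x^{5}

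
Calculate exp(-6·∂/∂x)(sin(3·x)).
\sin{\left(3 x - 18 \right)}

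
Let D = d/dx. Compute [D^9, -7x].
-63D^{8}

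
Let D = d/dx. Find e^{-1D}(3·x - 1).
3 x - 4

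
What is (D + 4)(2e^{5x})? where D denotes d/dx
18 e^{5 x}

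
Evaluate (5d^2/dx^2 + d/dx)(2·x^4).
8 x^{2} \left(x + 15\right)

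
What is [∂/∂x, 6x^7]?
42 x^{6}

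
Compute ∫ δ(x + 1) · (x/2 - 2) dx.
- \frac{5}{2}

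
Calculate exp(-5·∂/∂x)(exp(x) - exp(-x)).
- e^{5 - x} + e^{x - 5}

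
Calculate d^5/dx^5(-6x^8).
- 40320 x^{3}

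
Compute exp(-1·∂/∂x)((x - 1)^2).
x^{2} - 4 x + 4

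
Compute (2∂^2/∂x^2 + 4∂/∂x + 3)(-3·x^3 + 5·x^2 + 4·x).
- 9 x^{3} - 21 x^{2} + 16 x + 36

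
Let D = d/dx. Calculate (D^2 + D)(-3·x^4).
12 x^{2} \left(- x - 3\right)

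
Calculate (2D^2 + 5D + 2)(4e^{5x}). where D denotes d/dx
308 e^{5 x}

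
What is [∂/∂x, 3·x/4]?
\frac{3}{4}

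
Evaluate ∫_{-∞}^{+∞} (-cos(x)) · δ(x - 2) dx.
- \cos{\left(2 \right)}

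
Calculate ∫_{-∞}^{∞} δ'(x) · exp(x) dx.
-1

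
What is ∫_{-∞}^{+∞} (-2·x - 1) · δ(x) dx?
-1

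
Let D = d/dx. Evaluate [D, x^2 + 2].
2 x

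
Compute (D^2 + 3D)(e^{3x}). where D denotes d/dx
18 e^{3 x}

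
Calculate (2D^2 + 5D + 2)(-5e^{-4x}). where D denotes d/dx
- 70 e^{- 4 x}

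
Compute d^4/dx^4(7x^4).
168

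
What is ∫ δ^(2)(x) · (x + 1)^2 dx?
2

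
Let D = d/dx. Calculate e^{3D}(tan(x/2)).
\tan{\left(\frac{x}{2} + \frac{3}{2} \right)}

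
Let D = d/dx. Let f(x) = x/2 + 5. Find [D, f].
\frac{1}{2}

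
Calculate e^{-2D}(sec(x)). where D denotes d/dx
\sec{\left(x - 2 \right)}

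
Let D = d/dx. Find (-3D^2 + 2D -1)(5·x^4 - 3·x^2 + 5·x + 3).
- 5 x^{4} + 40 x^{3} - 177 x^{2} - 17 x + 25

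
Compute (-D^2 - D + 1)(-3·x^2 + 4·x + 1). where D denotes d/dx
- 3 x^{2} + 10 x + 3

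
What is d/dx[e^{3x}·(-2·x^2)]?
2 x \left(- 3 x - 2\right) e^{3 x}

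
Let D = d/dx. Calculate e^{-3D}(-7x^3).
- 7 x^{3} + 63 x^{2} - 189 x + 189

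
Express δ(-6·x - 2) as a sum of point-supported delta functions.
\frac{\delta(x + 1/3)}{6}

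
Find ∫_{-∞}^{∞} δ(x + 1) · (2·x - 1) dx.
-3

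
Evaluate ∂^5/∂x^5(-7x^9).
- 105840 x^{4}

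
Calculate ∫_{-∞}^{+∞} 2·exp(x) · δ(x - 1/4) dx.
2 e^{\frac{1}{4}}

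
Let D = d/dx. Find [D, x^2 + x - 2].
2 x + 1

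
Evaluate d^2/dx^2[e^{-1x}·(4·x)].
4 \left(x - 2\right) e^{- x}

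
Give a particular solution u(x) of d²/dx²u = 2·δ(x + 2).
|x + 2|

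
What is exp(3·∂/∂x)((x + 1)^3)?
x^{3} + 12 x^{2} + 48 x + 64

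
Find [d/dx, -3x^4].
- 12 x^{3}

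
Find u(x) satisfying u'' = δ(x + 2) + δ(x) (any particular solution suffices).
\frac{|x + 2|}{2} + \frac{|x|}{2}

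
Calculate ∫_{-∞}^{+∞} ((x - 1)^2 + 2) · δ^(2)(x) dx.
2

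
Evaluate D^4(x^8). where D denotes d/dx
1680 x^{4}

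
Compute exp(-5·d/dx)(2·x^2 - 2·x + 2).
2 x^{2} - 22 x + 62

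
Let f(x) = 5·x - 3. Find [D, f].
5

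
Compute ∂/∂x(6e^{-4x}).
- 24 e^{- 4 x}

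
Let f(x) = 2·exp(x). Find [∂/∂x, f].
2 e^{x}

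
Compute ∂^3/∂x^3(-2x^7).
- 420 x^{4}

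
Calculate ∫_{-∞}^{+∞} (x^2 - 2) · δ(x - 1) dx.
-1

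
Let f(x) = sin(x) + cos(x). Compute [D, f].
- \sin{\left(x \right)} + \cos{\left(x \right)}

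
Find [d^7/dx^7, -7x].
-49\frac{d^{6}}{dx^{6}}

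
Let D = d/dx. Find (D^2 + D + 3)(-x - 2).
- 3 x - 7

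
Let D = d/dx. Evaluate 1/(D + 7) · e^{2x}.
\frac{e^{2 x}}{9}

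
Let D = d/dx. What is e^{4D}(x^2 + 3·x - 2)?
x^{2} + 11 x + 26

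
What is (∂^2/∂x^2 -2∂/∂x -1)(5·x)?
- 5 x - 10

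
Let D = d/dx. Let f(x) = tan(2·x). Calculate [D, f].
\frac{2}{\cos^{2}{\left(2 x \right)}}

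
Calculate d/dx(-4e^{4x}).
- 16 e^{4 x}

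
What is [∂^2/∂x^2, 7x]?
14\frac{d}{dx}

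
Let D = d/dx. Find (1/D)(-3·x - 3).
- \frac{3 x^{2}}{2} - 3 x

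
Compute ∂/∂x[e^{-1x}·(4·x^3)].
4 x^{2} \left(3 - x\right) e^{- x}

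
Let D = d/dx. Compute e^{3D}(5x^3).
5 x^{3} + 45 x^{2} + 135 x + 135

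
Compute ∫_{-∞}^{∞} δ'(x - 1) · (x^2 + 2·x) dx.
-4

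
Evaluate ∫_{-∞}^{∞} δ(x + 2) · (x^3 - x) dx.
-6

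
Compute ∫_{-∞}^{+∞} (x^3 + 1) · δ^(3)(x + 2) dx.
-6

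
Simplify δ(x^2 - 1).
\frac{\delta(x - 1) + \delta(x + 1)}{2}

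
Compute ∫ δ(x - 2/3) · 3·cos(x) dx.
3 \cos{\left(\frac{2}{3} \right)}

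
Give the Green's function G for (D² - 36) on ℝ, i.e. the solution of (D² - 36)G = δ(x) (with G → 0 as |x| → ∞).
-\frac{e^{-6|x|}}{12}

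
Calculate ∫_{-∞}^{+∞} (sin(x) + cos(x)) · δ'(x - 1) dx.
- \cos{\left(1 \right)} + \sin{\left(1 \right)}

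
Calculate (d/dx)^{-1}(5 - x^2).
- \frac{x^{3}}{3} + 5 x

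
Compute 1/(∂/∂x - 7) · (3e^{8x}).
3 e^{8 x}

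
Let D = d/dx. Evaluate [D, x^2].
2 x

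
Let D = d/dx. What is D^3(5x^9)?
2520 x^{6}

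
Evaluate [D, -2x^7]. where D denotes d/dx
- 14 x^{6}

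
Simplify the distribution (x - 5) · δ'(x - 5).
-\delta(x - 5)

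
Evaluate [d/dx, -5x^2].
- 10 x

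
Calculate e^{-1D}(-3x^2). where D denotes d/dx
- 3 x^{2} + 6 x - 3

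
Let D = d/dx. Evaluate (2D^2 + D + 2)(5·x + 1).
10 x + 7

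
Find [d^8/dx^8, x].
8\frac{d^{7}}{dx^{7}}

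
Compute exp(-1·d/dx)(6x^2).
6 x^{2} - 12 x + 6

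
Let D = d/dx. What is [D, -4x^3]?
- 12 x^{2}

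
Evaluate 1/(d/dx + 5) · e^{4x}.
\frac{e^{4 x}}{9}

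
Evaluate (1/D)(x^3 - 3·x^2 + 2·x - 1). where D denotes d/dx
\frac{x^{4}}{4} - x^{3} + x^{2} - x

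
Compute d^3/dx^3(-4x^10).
- 2880 x^{7}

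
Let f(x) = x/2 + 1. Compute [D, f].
\frac{1}{2}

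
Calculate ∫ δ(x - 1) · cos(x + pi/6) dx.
\cos{\left(\frac{\pi}{6} + 1 \right)}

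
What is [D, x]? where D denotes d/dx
1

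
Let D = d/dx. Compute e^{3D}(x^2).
x^{2} + 6 x + 9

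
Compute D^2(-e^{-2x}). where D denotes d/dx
- 4 e^{- 2 x}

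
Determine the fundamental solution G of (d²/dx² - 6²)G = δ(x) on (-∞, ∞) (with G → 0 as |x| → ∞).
-\frac{e^{-6|x|}}{12}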